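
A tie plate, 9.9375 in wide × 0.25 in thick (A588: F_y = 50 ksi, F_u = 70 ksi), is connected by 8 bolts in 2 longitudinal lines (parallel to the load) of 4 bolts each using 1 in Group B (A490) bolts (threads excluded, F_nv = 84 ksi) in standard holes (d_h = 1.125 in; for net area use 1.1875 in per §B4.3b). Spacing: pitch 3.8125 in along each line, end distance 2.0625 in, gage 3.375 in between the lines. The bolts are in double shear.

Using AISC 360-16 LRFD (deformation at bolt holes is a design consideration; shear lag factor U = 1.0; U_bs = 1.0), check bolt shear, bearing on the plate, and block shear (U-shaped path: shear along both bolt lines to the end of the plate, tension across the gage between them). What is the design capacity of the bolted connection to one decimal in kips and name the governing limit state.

Bolt shear: A_b = π(1)²/4 = 0.7854 in². φR_n = 0.75 × 84 × 0.7854 × 8 × 2 = 791.7 kips.
Bearing (0.25 in plate, F_u = 70 ksi): end bolts L_c = 2.0625 − 1.125/2 = 1.5, R_n = min(1.2×1.5×0.25×70, 2.4×1×0.25×70) = 31.5 kips/bolt; interior L_c = 3.8125 − 1.125 = 2.6875, R_n = 42 kips/bolt. φR_n = 0.75 × (2×31.5 + 6×42) = 236.3 kips.
Block shear: shear path 2×[2.0625+3×3.8125] = 2×13.5 in, A_gv = 6.75, A_nv = 2×(13.5 − 3.5×1.1875)×0.25 = 4.6719 in²; tension across gage: (3.375 − 1×1.1875)×0.25 = 0.54688 in². R_n = min(0.6×70×4.6719, 0.6×50×6.75) + 1.0×70×0.54688 = min(196.22, 202.5) + 38.282 = 234.5 kips. φR_n = 0.75 × 234.5 = 175.9 kips.
Governing: min(791.7, 236.3, 175.9) = 175.9 kips → block shear.

175.9 kips (block shear governs)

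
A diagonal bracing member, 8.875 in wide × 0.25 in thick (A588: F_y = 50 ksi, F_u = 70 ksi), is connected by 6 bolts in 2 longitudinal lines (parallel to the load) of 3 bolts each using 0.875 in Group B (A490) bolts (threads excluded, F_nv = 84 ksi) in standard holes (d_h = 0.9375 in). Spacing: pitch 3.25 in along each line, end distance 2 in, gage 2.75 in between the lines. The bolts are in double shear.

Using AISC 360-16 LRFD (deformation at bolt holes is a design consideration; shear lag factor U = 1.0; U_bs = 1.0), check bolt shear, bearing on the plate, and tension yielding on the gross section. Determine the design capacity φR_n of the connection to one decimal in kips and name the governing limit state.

99.8 kips (gross-section yield governs)

Bolt shear: A_b = π(0.875)²/4 = 0.60132 in². φR_n = 0.75 × 84 × 0.60132 × 6 × 2 = 454.6 kips.
Bearing (0.25 in plate, F_u = 70 ksi): end bolts L_c = 2 − 0.9375/2 = 1.53125, R_n = min(1.2×1.53125×0.25×70, 2.4×0.875×0.25×70) = 32.156 kips/bolt; interior L_c = 3.25 − 0.9375 = 2.3125, R_n = 36.75 kips/bolt. φR_n = 0.75 × (2×32.156 + 4×36.75) = 158.5 kips.
Tension yield (gross): A_g = 8.875×0.25 = 2.2188 in². φR_n = 0.90 × 50 × 2.2188 = 99.8 kips.
Governing: min(454.6, 158.5, 99.8) = 99.8 kips → gross-section yield.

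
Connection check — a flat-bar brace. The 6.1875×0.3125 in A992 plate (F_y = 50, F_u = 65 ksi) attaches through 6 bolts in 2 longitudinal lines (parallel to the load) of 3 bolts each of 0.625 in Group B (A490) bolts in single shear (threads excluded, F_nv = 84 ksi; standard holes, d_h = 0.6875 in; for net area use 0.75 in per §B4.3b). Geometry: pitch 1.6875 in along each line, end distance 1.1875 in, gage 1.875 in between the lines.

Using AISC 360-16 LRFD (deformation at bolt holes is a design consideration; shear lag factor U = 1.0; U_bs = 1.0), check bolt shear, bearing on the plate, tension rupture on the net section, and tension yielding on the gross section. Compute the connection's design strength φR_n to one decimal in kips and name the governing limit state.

Bolt shear: A_b = π(0.625)²/4 = 0.3068 in². φR_n = 0.75 × 84 × 0.3068 × 6 × 1 = 116.0 kips.
Bearing (0.3125 in plate, F_u = 65 ksi): end bolts L_c = 1.1875 − 0.6875/2 = 0.84375, R_n = min(1.2×0.84375×0.3125×65, 2.4×0.625×0.3125×65) = 20.566 kips/bolt; interior L_c = 1.6875 − 0.6875 = 1, R_n = 24.375 kips/bolt. φR_n = 0.75 × (2×20.566 + 4×24.375) = 104.0 kips.
Tension rupture (net): A_n = (6.1875 − 2×0.75)×0.3125 = 1.4648 in² (U = 1.0, A_e = A_n). φR_n = 0.75 × 65 × 1.4648 = 71.4 kips.
Tension yield (gross): A_g = 6.1875×0.3125 = 1.9336 in². φR_n = 0.90 × 50 × 1.9336 = 87.0 kips.
Governing: min(116.0, 104.0, 71.4, 87.0) = 71.4 kips → net-section rupture.

71.4 kips (net-section rupture governs)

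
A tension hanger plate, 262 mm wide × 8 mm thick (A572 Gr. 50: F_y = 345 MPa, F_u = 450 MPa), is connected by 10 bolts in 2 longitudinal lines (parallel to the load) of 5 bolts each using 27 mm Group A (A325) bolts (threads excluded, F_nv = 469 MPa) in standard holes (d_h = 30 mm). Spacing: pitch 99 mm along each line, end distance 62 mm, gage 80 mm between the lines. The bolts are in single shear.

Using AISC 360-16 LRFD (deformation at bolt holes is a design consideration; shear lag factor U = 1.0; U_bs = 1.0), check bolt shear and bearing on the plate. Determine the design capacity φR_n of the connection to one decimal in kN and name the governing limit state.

1704.2 kN (bearing governs)

Bolt shear: A_b = π(27)²/4 = 572.56 mm². φR_n = 0.75 × 469 × 572.56 × 10 × 1 = 2014.0 kN.
Bearing (8 mm plate, F_u = 450 MPa): end bolts L_c = 62 − 30/2 = 47, R_n = min(1.2×47×8×450, 2.4×27×8×450) = 203.04 kN/bolt; interior L_c = 99 − 30 = 69, R_n = 233.28 kN/bolt. φR_n = 0.75 × (2×203.04 + 8×233.28) = 1704.2 kN.
Governing: min(2014.0, 1704.2) = 1704.2 kN → bearing.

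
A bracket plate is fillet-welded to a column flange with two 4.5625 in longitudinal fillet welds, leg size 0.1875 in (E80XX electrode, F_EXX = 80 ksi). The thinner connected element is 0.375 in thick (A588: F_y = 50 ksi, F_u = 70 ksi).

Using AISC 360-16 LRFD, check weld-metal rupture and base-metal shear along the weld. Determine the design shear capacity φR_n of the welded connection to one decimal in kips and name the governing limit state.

43.5 kips (weld metal governs)

Weld metal: throat = 0.707×0.1875 = 0.13256 in, L = 2×4.5625 = 9.125 in. φR_n = 0.75 × 0.6 × 80 × 0.13256 × 9.125 = 43.5 kips.
Base metal shear (0.375 in plate): yield φR_n = 1.0×0.6×50×0.375×9.125 = 102.7 kips; rupture φR_n = 0.75×0.6×70×0.375×9.125 = 107.8 kips; take 102.7 kips (yield).
Governing: min(43.5, 102.7) = 43.5 kips → weld metal.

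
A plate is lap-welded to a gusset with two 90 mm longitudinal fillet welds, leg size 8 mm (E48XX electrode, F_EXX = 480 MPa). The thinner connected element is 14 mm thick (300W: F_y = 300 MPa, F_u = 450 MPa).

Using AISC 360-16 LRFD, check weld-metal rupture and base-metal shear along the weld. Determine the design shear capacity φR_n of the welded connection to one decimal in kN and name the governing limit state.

219.9 kN (weld metal governs)

Weld metal: throat = 0.707×8 = 5.656 mm, L = 2×90 = 180 mm. φR_n = 0.75 × 0.6 × 480 × 5.656 × 180 = 219.9 kN.
Base metal shear (14 mm plate): yield φR_n = 1.0×0.6×300×14×180 = 453.6 kN; rupture φR_n = 0.75×0.6×450×14×180 = 510.3 kN; take 453.6 kN (yield).
Governing: min(219.9, 453.6) = 219.9 kN → weld metal.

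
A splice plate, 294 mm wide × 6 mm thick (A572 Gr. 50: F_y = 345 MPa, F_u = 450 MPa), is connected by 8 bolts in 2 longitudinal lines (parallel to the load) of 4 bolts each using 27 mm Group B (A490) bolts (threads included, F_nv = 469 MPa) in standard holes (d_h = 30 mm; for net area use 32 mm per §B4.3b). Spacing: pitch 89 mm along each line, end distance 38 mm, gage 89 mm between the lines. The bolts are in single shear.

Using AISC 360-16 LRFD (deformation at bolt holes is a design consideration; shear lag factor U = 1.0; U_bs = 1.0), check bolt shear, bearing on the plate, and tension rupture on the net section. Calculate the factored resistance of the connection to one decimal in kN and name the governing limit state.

Bolt shear: A_b = π(27)²/4 = 572.56 mm². φR_n = 0.75 × 469 × 572.56 × 8 × 1 = 1611.2 kN.
Bearing (6 mm plate, F_u = 450 MPa): end bolts L_c = 38 − 30/2 = 23, R_n = min(1.2×23×6×450, 2.4×27×6×450) = 74.52 kN/bolt; interior L_c = 89 − 30 = 59, R_n = 174.96 kN/bolt. φR_n = 0.75 × (2×74.52 + 6×174.96) = 899.1 kN.
Tension rupture (net): A_n = (294 − 2×32)×6 = 1380 mm² (U = 1.0, A_e = A_n). φR_n = 0.75 × 450 × 1380 = 465.8 kN.
Governing: min(1611.2, 899.1, 465.8) = 465.8 kN → net-section rupture.

465.8 kN (net-section rupture governs)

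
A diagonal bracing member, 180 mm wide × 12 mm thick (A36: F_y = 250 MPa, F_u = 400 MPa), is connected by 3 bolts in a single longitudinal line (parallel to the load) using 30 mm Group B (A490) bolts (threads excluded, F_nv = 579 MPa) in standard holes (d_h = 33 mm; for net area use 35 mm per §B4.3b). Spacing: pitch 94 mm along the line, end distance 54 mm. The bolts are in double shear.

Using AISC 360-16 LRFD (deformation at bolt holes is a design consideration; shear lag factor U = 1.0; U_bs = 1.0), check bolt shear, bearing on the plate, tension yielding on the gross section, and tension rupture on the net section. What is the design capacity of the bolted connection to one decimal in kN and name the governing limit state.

486.0 kN (gross-section yield governs)

Bolt shear: A_b = π(30)²/4 = 706.86 mm². φR_n = 0.75 × 579 × 706.86 × 3 × 2 = 1841.7 kN.
Bearing (12 mm plate, F_u = 400 MPa): end bolts L_c = 54 − 33/2 = 37.5, R_n = min(1.2×37.5×12×400, 2.4×30×12×400) = 216 kN/bolt; interior L_c = 94 − 33 = 61, R_n = 345.6 kN/bolt. φR_n = 0.75 × (1×216 + 2×345.6) = 680.4 kN.
Tension yield (gross): A_g = 180×12 = 2160 mm². φR_n = 0.90 × 250 × 2160 = 486.0 kN.
Tension rupture (net): A_n = (180 − 1×35)×12 = 1740 mm² (U = 1.0, A_e = A_n). φR_n = 0.75 × 400 × 1740 = 522.0 kN.
Governing: min(1841.7, 680.4, 486.0, 522.0) = 486.0 kN → gross-section yield.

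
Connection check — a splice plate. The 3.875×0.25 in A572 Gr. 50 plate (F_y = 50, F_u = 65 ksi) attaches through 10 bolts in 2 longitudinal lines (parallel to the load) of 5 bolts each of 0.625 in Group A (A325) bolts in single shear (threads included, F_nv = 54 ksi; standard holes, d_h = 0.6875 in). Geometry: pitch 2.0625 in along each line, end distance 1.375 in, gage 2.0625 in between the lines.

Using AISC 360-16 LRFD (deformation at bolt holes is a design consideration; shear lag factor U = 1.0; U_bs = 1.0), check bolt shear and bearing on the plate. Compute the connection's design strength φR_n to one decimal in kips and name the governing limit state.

124.3 kips (bolt shear governs)

Bolt shear: A_b = π(0.625)²/4 = 0.3068 in². φR_n = 0.75 × 54 × 0.3068 × 10 × 1 = 124.3 kips.
Bearing (0.25 in plate, F_u = 65 ksi): end bolts L_c = 1.375 − 0.6875/2 = 1.03125, R_n = min(1.2×1.03125×0.25×65, 2.4×0.625×0.25×65) = 20.109 kips/bolt; interior L_c = 2.0625 − 0.6875 = 1.375, R_n = 24.375 kips/bolt. φR_n = 0.75 × (2×20.109 + 8×24.375) = 176.4 kips.
Governing: min(124.3, 176.4) = 124.3 kips → bolt shear.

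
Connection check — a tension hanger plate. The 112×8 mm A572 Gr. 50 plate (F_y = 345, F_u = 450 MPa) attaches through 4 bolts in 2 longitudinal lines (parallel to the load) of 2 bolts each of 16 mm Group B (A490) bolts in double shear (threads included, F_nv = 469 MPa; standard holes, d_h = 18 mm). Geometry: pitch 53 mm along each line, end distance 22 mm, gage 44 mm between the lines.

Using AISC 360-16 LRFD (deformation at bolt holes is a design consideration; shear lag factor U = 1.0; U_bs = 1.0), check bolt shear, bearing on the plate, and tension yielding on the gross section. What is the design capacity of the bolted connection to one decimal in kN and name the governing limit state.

Bolt shear: A_b = π(16)²/4 = 201.06 mm². φR_n = 0.75 × 469 × 201.06 × 4 × 2 = 565.8 kN.
Bearing (8 mm plate, F_u = 450 MPa): end bolts L_c = 22 − 18/2 = 13, R_n = min(1.2×13×8×450, 2.4×16×8×450) = 56.16 kN/bolt; interior L_c = 53 − 18 = 35, R_n = 138.24 kN/bolt. φR_n = 0.75 × (2×56.16 + 2×138.24) = 291.6 kN.
Tension yield (gross): A_g = 112×8 = 896 mm². φR_n = 0.90 × 345 × 896 = 278.2 kN.
Governing: min(565.8, 291.6, 278.2) = 278.2 kN → gross-section yield.

278.2 kN (gross-section yield governs)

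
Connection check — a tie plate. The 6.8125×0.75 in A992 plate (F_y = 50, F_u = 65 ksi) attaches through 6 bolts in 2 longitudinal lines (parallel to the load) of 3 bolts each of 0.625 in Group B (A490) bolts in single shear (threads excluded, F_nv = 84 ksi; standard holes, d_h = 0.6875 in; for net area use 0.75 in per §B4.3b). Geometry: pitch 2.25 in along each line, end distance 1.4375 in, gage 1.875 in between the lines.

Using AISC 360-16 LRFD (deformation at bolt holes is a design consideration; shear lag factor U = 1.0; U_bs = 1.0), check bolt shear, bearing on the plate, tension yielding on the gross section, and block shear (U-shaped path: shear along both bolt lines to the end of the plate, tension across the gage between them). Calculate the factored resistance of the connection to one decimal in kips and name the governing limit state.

116.0 kips (bolt shear governs)

Bolt shear: A_b = π(0.625)²/4 = 0.3068 in². φR_n = 0.75 × 84 × 0.3068 × 6 × 1 = 116.0 kips.
Bearing (0.75 in plate, F_u = 65 ksi): end bolts L_c = 1.4375 − 0.6875/2 = 1.09375, R_n = min(1.2×1.09375×0.75×65, 2.4×0.625×0.75×65) = 63.984 kips/bolt; interior L_c = 2.25 − 0.6875 = 1.5625, R_n = 73.125 kips/bolt. φR_n = 0.75 × (2×63.984 + 4×73.125) = 315.4 kips.
Tension yield (gross): A_g = 6.8125×0.75 = 5.1094 in². φR_n = 0.90 × 50 × 5.1094 = 229.9 kips.
Block shear: shear path 2×[1.4375+2×2.25] = 2×5.9375 in, A_gv = 8.9063, A_nv = 2×(5.9375 − 2.5×0.75)×0.75 = 6.0938 in²; tension across gage: (1.875 − 1×0.75)×0.75 = 0.84375 in². R_n = min(0.6×65×6.0938, 0.6×50×8.9063) + 1.0×65×0.84375 = min(237.66, 267.19) + 54.844 = 292.5 kips. φR_n = 0.75 × 292.5 = 219.4 kips.
Governing: min(116.0, 315.4, 229.9, 219.4) = 116.0 kips → bolt shear.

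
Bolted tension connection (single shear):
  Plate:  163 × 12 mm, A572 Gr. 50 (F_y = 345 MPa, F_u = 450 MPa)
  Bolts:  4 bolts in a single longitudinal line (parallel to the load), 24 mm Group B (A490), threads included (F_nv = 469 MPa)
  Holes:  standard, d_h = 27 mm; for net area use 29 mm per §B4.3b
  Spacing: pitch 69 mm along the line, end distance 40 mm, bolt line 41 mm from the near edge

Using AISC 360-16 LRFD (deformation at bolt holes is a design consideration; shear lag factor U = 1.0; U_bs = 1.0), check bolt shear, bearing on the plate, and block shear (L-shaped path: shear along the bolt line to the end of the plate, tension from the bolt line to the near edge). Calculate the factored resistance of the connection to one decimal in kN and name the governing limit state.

460.9 kN (block shear governs)

Bolt shear: A_b = π(24)²/4 = 452.39 mm². φR_n = 0.75 × 469 × 452.39 × 4 × 1 = 636.5 kN.
Bearing (12 mm plate, F_u = 450 MPa): end bolts L_c = 40 − 27/2 = 26.5, R_n = min(1.2×26.5×12×450, 2.4×24×12×450) = 171.72 kN/bolt; interior L_c = 69 − 27 = 42, R_n = 272.16 kN/bolt. φR_n = 0.75 × (1×171.72 + 3×272.16) = 741.2 kN.
Block shear: shear path 1×[40+3×69] = 1×247 mm, A_gv = 2964, A_nv = 1×(247 − 3.5×29)×12 = 1746 mm²; tension to near edge: (41 − 0.5×29)×12 = 318 mm². R_n = min(0.6×450×1746, 0.6×345×2964) + 1.0×450×318 = min(471.42, 613.55) + 143.1 = 614.52 kN. φR_n = 0.75 × 614.52 = 460.9 kN.
Governing: min(636.5, 741.2, 460.9) = 460.9 kN → block shear.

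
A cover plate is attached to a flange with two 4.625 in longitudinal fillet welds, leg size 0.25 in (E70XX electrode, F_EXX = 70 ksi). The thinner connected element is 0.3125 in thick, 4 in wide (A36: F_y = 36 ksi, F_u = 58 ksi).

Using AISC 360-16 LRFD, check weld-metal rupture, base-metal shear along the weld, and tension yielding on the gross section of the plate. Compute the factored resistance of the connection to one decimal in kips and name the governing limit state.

40.5 kips (gross-section yield governs)

Weld metal: throat = 0.707×0.25 = 0.17675 in, L = 2×4.625 = 9.25 in. φR_n = 0.75 × 0.6 × 70 × 0.17675 × 9.25 = 51.5 kips.
Base metal shear (0.3125 in plate): yield φR_n = 1.0×0.6×36×0.3125×9.25 = 62.4 kips; rupture φR_n = 0.75×0.6×58×0.3125×9.25 = 75.4 kips; take 62.4 kips (yield).
Tension yield (gross): A_g = 4×0.3125 = 1.25 in². φR_n = 0.90 × 36 × 1.25 = 40.5 kips.
Governing: min(51.5, 62.4, 40.5) = 40.5 kips → gross-section yield.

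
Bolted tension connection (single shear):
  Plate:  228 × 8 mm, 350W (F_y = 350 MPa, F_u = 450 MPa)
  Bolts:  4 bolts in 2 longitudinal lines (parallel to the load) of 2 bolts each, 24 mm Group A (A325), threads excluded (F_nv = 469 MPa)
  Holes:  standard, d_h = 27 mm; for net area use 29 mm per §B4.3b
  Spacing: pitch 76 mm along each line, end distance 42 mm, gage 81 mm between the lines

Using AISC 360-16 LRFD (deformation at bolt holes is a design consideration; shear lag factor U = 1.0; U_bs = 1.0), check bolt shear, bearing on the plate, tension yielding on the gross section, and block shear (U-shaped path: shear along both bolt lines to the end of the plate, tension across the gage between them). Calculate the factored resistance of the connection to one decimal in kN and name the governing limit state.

Bolt shear: A_b = π(24)²/4 = 452.39 mm². φR_n = 0.75 × 469 × 452.39 × 4 × 1 = 636.5 kN.
Bearing (8 mm plate, F_u = 450 MPa): end bolts L_c = 42 − 27/2 = 28.5, R_n = min(1.2×28.5×8×450, 2.4×24×8×450) = 123.12 kN/bolt; interior L_c = 76 − 27 = 49, R_n = 207.36 kN/bolt. φR_n = 0.75 × (2×123.12 + 2×207.36) = 495.7 kN.
Tension yield (gross): A_g = 228×8 = 1824 mm². φR_n = 0.90 × 350 × 1824 = 574.6 kN.
Block shear: shear path 2×[42+1×76] = 2×118 mm, A_gv = 1888, A_nv = 2×(118 − 1.5×29)×8 = 1192 mm²; tension across gage: (81 − 1×29)×8 = 416 mm². R_n = min(0.6×450×1192, 0.6×350×1888) + 1.0×450×416 = min(321.84, 396.48) + 187.2 = 509.04 kN. φR_n = 0.75 × 509.04 = 381.8 kN.
Governing: min(636.5, 495.7, 574.6, 381.8) = 381.8 kN → block shear.

381.8 kN (block shear governs)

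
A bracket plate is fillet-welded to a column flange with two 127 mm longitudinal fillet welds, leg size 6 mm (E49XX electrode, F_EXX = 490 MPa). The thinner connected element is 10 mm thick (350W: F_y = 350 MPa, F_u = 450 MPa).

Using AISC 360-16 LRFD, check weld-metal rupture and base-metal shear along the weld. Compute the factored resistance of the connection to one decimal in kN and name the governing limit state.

Weld metal: throat = 0.707×6 = 4.242 mm, L = 2×127 = 254 mm. φR_n = 0.75 × 0.6 × 490 × 4.242 × 254 = 237.6 kN.
Base metal shear (10 mm plate): yield φR_n = 1.0×0.6×350×10×254 = 533.4 kN; rupture φR_n = 0.75×0.6×450×10×254 = 514.4 kN; take 514.4 kN (rupture).
Governing: min(237.6, 514.4) = 237.6 kN → weld metal.

237.6 kN (weld metal governs)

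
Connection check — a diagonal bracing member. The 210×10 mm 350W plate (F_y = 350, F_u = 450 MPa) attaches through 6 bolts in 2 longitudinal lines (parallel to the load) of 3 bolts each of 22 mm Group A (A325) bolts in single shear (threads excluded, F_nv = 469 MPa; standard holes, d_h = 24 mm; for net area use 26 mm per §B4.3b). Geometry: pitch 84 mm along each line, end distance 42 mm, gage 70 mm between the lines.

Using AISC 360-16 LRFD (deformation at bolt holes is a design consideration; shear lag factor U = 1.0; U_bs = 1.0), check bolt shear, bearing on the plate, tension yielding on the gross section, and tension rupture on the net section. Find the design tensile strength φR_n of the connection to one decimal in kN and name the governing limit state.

Bolt shear: A_b = π(22)²/4 = 380.13 mm². φR_n = 0.75 × 469 × 380.13 × 6 × 1 = 802.3 kN.
Bearing (10 mm plate, F_u = 450 MPa): end bolts L_c = 42 − 24/2 = 30, R_n = min(1.2×30×10×450, 2.4×22×10×450) = 162 kN/bolt; interior L_c = 84 − 24 = 60, R_n = 237.6 kN/bolt. φR_n = 0.75 × (2×162 + 4×237.6) = 955.8 kN.
Tension yield (gross): A_g = 210×10 = 2100 mm². φR_n = 0.90 × 350 × 2100 = 661.5 kN.
Tension rupture (net): A_n = (210 − 2×26)×10 = 1580 mm² (U = 1.0, A_e = A_n). φR_n = 0.75 × 450 × 1580 = 533.3 kN.
Governing: min(802.3, 955.8, 661.5, 533.3) = 533.3 kN → net-section rupture.

533.3 kN (net-section rupture governs)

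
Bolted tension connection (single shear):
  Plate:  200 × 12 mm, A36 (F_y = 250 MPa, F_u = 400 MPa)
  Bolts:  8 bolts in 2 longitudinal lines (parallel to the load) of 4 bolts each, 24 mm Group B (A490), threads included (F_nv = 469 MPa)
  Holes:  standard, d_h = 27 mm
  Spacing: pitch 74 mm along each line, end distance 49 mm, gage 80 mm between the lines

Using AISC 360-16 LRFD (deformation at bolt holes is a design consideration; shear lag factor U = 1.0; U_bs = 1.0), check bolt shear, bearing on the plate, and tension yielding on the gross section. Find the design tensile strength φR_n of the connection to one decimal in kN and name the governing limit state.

Bolt shear: A_b = π(24)²/4 = 452.39 mm². φR_n = 0.75 × 469 × 452.39 × 8 × 1 = 1273.0 kN.
Bearing (12 mm plate, F_u = 400 MPa): end bolts L_c = 49 − 27/2 = 35.5, R_n = min(1.2×35.5×12×400, 2.4×24×12×400) = 204.48 kN/bolt; interior L_c = 74 − 27 = 47, R_n = 270.72 kN/bolt. φR_n = 0.75 × (2×204.48 + 6×270.72) = 1525.0 kN.
Tension yield (gross): A_g = 200×12 = 2400 mm². φR_n = 0.90 × 250 × 2400 = 540.0 kN.
Governing: min(1273.0, 1525.0, 540.0) = 540.0 kN → gross-section yield.

540.0 kN (gross-section yield governs)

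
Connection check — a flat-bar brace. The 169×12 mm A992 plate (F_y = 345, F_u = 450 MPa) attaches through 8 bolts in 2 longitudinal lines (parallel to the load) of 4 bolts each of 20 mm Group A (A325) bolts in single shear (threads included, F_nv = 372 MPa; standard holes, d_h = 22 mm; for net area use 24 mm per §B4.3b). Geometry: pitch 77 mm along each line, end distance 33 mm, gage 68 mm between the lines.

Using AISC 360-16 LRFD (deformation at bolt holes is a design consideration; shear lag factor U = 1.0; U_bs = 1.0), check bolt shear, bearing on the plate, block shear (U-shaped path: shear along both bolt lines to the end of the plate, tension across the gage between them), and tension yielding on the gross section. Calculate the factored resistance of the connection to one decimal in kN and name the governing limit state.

Bolt shear: A_b = π(20)²/4 = 314.16 mm². φR_n = 0.75 × 372 × 314.16 × 8 × 1 = 701.2 kN.
Bearing (12 mm plate, F_u = 450 MPa): end bolts L_c = 33 − 22/2 = 22, R_n = min(1.2×22×12×450, 2.4×20×12×450) = 142.56 kN/bolt; interior L_c = 77 − 22 = 55, R_n = 259.2 kN/bolt. φR_n = 0.75 × (2×142.56 + 6×259.2) = 1380.2 kN.
Block shear: shear path 2×[33+3×77] = 2×264 mm, A_gv = 6336, A_nv = 2×(264 − 3.5×24)×12 = 4320 mm²; tension across gage: (68 − 1×24)×12 = 528 mm². R_n = min(0.6×450×4320, 0.6×345×6336) + 1.0×450×528 = min(1166.4, 1311.6) + 237.6 = 1404 kN. φR_n = 0.75 × 1404 = 1053.0 kN.
Tension yield (gross): A_g = 169×12 = 2028 mm². φR_n = 0.90 × 345 × 2028 = 629.7 kN.
Governing: min(701.2, 1380.2, 1053.0, 629.7) = 629.7 kN → gross-section yield.

629.7 kN (gross-section yield governs)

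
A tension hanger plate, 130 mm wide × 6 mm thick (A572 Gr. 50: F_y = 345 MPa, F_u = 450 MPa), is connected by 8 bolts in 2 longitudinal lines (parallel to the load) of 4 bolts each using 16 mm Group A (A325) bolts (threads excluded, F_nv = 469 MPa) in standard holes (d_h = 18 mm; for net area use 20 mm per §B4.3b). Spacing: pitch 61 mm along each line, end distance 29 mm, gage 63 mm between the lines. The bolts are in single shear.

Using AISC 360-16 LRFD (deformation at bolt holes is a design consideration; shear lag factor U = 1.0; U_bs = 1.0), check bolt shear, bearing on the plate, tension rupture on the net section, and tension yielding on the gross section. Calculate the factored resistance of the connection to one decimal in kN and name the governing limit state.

Bolt shear: A_b = π(16)²/4 = 201.06 mm². φR_n = 0.75 × 469 × 201.06 × 8 × 1 = 565.8 kN.
Bearing (6 mm plate, F_u = 450 MPa): end bolts L_c = 29 − 18/2 = 20, R_n = min(1.2×20×6×450, 2.4×16×6×450) = 64.8 kN/bolt; interior L_c = 61 − 18 = 43, R_n = 103.68 kN/bolt. φR_n = 0.75 × (2×64.8 + 6×103.68) = 563.8 kN.
Tension rupture (net): A_n = (130 − 2×20)×6 = 540 mm² (U = 1.0, A_e = A_n). φR_n = 0.75 × 450 × 540 = 182.3 kN.
Tension yield (gross): A_g = 130×6 = 780 mm². φR_n = 0.90 × 345 × 780 = 242.2 kN.
Governing: min(565.8, 563.8, 182.3, 242.2) = 182.3 kN → net-section rupture.

182.3 kN (net-section rupture governs)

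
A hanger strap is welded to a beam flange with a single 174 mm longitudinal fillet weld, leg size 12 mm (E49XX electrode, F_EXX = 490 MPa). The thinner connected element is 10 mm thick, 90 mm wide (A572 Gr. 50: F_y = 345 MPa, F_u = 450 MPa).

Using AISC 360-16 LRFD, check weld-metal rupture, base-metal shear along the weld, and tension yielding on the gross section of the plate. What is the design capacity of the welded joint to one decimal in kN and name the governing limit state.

Weld metal: throat = 0.707×12 = 8.484 mm, L = 174 mm. φR_n = 0.75 × 0.6 × 490 × 8.484 × 174 = 325.5 kN.
Base metal shear (10 mm plate): yield φR_n = 1.0×0.6×345×10×174 = 360.2 kN; rupture φR_n = 0.75×0.6×450×10×174 = 352.4 kN; take 352.4 kN (rupture).
Tension yield (gross): A_g = 90×10 = 900 mm². φR_n = 0.90 × 345 × 900 = 279.5 kN.
Governing: min(325.5, 352.4, 279.5) = 279.5 kN → gross-section yield.

279.5 kN (gross-section yield governs)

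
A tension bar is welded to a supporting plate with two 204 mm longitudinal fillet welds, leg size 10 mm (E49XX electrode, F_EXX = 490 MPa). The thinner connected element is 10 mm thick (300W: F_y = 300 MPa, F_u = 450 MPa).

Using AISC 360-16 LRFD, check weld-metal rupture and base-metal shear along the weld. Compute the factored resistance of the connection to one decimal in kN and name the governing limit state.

Weld metal: throat = 0.707×10 = 7.07 mm, L = 2×204 = 408 mm. φR_n = 0.75 × 0.6 × 490 × 7.07 × 408 = 636.0 kN.
Base metal shear (10 mm plate): yield φR_n = 1.0×0.6×300×10×408 = 734.4 kN; rupture φR_n = 0.75×0.6×450×10×408 = 826.2 kN; take 734.4 kN (yield).
Governing: min(636.0, 734.4) = 636.0 kN → weld metal.

636.0 kN (weld metal governs)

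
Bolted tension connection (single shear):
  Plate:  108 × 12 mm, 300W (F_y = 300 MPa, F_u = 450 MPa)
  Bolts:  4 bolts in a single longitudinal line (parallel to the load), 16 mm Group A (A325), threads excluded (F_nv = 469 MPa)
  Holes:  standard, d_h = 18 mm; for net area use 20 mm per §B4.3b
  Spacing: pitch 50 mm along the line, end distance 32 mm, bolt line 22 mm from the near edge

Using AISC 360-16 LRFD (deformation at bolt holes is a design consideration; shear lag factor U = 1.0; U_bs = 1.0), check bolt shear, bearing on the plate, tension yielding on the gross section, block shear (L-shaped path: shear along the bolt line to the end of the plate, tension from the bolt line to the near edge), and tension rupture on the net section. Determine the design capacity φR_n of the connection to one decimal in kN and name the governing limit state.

282.9 kN (bolt shear governs)

Bolt shear: A_b = π(16)²/4 = 201.06 mm². φR_n = 0.75 × 469 × 201.06 × 4 × 1 = 282.9 kN.
Bearing (12 mm plate, F_u = 450 MPa): end bolts L_c = 32 − 18/2 = 23, R_n = min(1.2×23×12×450, 2.4×16×12×450) = 149.04 kN/bolt; interior L_c = 50 − 18 = 32, R_n = 207.36 kN/bolt. φR_n = 0.75 × (1×149.04 + 3×207.36) = 578.3 kN.
Tension yield (gross): A_g = 108×12 = 1296 mm². φR_n = 0.90 × 300 × 1296 = 349.9 kN.
Block shear: shear path 1×[32+3×50] = 1×182 mm, A_gv = 2184, A_nv = 1×(182 − 3.5×20)×12 = 1344 mm²; tension to near edge: (22 − 0.5×20)×12 = 144 mm². R_n = min(0.6×450×1344, 0.6×300×2184) + 1.0×450×144 = min(362.88, 393.12) + 64.8 = 427.68 kN. φR_n = 0.75 × 427.68 = 320.8 kN.
Tension rupture (net): A_n = (108 − 1×20)×12 = 1056 mm² (U = 1.0, A_e = A_n). φR_n = 0.75 × 450 × 1056 = 356.4 kN.
Governing: min(282.9, 578.3, 349.9, 320.8, 356.4) = 282.9 kN → bolt shear.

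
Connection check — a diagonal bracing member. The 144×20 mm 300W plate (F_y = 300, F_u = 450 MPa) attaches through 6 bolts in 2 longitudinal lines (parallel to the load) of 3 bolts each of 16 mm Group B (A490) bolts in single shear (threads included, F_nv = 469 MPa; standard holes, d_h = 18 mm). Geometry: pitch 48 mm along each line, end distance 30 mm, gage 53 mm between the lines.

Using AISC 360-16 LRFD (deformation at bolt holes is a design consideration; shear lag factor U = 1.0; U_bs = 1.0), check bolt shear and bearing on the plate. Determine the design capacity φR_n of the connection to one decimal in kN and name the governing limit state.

Bolt shear: A_b = π(16)²/4 = 201.06 mm². φR_n = 0.75 × 469 × 201.06 × 6 × 1 = 424.3 kN.
Bearing (20 mm plate, F_u = 450 MPa): end bolts L_c = 30 − 18/2 = 21, R_n = min(1.2×21×20×450, 2.4×16×20×450) = 226.8 kN/bolt; interior L_c = 48 − 18 = 30, R_n = 324 kN/bolt. φR_n = 0.75 × (2×226.8 + 4×324) = 1312.2 kN.
Governing: min(424.3, 1312.2) = 424.3 kN → bolt shear.

424.3 kN (bolt shear governs)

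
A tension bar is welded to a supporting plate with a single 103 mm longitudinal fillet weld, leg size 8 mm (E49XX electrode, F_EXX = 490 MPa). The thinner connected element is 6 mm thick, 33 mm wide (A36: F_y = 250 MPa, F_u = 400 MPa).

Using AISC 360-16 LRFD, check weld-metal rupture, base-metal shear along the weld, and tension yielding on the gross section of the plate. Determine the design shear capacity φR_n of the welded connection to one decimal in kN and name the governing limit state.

44.6 kN (gross-section yield governs)

Weld metal: throat = 0.707×8 = 5.656 mm, L = 103 mm. φR_n = 0.75 × 0.6 × 490 × 5.656 × 103 = 128.5 kN.
Base metal shear (6 mm plate): yield φR_n = 1.0×0.6×250×6×103 = 92.7 kN; rupture φR_n = 0.75×0.6×400×6×103 = 111.2 kN; take 92.7 kN (yield).
Tension yield (gross): A_g = 33×6 = 198 mm². φR_n = 0.90 × 250 × 198 = 44.6 kN.
Governing: min(128.5, 92.7, 44.6) = 44.6 kN → gross-section yield.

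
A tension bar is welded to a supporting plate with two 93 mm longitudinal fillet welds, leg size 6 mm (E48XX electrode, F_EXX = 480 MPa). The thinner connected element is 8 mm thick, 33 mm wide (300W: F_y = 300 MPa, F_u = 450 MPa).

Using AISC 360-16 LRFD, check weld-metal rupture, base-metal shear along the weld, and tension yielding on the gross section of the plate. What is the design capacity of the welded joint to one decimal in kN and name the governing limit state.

Weld metal: throat = 0.707×6 = 4.242 mm, L = 2×93 = 186 mm. φR_n = 0.75 × 0.6 × 480 × 4.242 × 186 = 170.4 kN.
Base metal shear (8 mm plate): yield φR_n = 1.0×0.6×300×8×186 = 267.8 kN; rupture φR_n = 0.75×0.6×450×8×186 = 301.3 kN; take 267.8 kN (yield).
Tension yield (gross): A_g = 33×8 = 264 mm². φR_n = 0.90 × 300 × 264 = 71.3 kN.
Governing: min(170.4, 267.8, 71.3) = 71.3 kN → gross-section yield.

71.3 kN (gross-section yield governs)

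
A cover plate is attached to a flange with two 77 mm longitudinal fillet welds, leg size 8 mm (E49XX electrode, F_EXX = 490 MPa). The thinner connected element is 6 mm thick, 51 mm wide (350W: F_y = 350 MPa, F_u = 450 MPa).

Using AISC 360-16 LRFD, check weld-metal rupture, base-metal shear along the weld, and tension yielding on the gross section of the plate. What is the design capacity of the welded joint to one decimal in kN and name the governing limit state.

96.4 kN (gross-section yield governs)

Weld metal: throat = 0.707×8 = 5.656 mm, L = 2×77 = 154 mm. φR_n = 0.75 × 0.6 × 490 × 5.656 × 154 = 192.1 kN.
Base metal shear (6 mm plate): yield φR_n = 1.0×0.6×350×6×154 = 194.0 kN; rupture φR_n = 0.75×0.6×450×6×154 = 187.1 kN; take 187.1 kN (rupture).
Tension yield (gross): A_g = 51×6 = 306 mm². φR_n = 0.90 × 350 × 306 = 96.4 kN.
Governing: min(192.1, 187.1, 96.4) = 96.4 kN → gross-section yield.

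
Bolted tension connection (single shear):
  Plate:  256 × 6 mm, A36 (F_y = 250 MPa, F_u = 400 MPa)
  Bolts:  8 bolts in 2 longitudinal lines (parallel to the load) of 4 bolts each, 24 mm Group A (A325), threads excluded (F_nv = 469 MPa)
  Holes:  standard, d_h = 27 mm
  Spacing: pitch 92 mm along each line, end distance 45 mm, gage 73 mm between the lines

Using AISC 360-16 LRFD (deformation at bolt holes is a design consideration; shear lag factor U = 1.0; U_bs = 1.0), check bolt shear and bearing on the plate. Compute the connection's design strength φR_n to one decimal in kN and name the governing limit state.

758.2 kN (bearing governs)

Bolt shear: A_b = π(24)²/4 = 452.39 mm². φR_n = 0.75 × 469 × 452.39 × 8 × 1 = 1273.0 kN.
Bearing (6 mm plate, F_u = 400 MPa): end bolts L_c = 45 − 27/2 = 31.5, R_n = min(1.2×31.5×6×400, 2.4×24×6×400) = 90.72 kN/bolt; interior L_c = 92 − 27 = 65, R_n = 138.24 kN/bolt. φR_n = 0.75 × (2×90.72 + 6×138.24) = 758.2 kN.
Governing: min(1273.0, 758.2) = 758.2 kN → bearing.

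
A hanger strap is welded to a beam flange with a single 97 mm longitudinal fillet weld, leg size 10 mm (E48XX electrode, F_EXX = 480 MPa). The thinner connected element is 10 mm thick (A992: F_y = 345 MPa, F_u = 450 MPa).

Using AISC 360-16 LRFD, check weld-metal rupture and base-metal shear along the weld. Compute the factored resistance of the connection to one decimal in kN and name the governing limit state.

Weld metal: throat = 0.707×10 = 7.07 mm, L = 97 mm. φR_n = 0.75 × 0.6 × 480 × 7.07 × 97 = 148.1 kN.
Base metal shear (10 mm plate): yield φR_n = 1.0×0.6×345×10×97 = 200.8 kN; rupture φR_n = 0.75×0.6×450×10×97 = 196.4 kN; take 196.4 kN (rupture).
Governing: min(148.1, 196.4) = 148.1 kN → weld metal.

148.1 kN (weld metal governs)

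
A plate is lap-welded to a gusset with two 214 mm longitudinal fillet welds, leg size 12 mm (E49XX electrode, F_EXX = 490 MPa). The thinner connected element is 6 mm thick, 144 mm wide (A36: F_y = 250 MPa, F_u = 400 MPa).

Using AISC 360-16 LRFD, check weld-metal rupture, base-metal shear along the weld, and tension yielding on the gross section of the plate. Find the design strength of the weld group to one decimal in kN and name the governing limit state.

Weld metal: throat = 0.707×12 = 8.484 mm, L = 2×214 = 428 mm. φR_n = 0.75 × 0.6 × 490 × 8.484 × 428 = 800.7 kN.
Base metal shear (6 mm plate): yield φR_n = 1.0×0.6×250×6×428 = 385.2 kN; rupture φR_n = 0.75×0.6×400×6×428 = 462.2 kN; take 385.2 kN (yield).
Tension yield (gross): A_g = 144×6 = 864 mm². φR_n = 0.90 × 250 × 864 = 194.4 kN.
Governing: min(800.7, 385.2, 194.4) = 194.4 kN → gross-section yield.

194.4 kN (gross-section yield governs)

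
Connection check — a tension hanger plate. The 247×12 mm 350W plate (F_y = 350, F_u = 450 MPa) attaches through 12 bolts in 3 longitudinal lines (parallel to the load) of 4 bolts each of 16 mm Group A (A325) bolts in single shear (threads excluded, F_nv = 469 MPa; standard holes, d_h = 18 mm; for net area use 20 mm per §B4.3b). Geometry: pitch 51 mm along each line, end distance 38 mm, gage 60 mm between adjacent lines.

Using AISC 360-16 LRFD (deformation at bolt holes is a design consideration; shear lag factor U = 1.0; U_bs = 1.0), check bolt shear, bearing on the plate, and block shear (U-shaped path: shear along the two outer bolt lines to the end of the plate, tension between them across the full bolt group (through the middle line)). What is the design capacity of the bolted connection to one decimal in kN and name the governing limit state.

Bolt shear: A_b = π(16)²/4 = 201.06 mm². φR_n = 0.75 × 469 × 201.06 × 12 × 1 = 848.7 kN.
Bearing (12 mm plate, F_u = 450 MPa): end bolts L_c = 38 − 18/2 = 29, R_n = min(1.2×29×12×450, 2.4×16×12×450) = 187.92 kN/bolt; interior L_c = 51 − 18 = 33, R_n = 207.36 kN/bolt. φR_n = 0.75 × (3×187.92 + 9×207.36) = 1822.5 kN.
Block shear: shear path 2×[38+3×51] = 2×191 mm, A_gv = 4584, A_nv = 2×(191 − 3.5×20)×12 = 2904 mm²; tension across gage: (120 − 2×20)×12 = 960 mm². R_n = min(0.6×450×2904, 0.6×350×4584) + 1.0×450×960 = min(784.08, 962.64) + 432 = 1216.1 kN. φR_n = 0.75 × 1216.1 = 912.1 kN.
Governing: min(848.7, 1822.5, 912.1) = 848.7 kN → bolt shear.

848.7 kN (bolt shear governs)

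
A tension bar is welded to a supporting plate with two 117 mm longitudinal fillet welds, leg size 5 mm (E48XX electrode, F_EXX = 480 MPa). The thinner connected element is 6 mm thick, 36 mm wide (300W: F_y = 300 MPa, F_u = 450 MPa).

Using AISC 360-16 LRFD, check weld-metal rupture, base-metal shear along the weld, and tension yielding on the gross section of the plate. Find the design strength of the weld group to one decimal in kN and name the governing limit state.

Weld metal: throat = 0.707×5 = 3.535 mm, L = 2×117 = 234 mm. φR_n = 0.75 × 0.6 × 480 × 3.535 × 234 = 178.7 kN.
Base metal shear (6 mm plate): yield φR_n = 1.0×0.6×300×6×234 = 252.7 kN; rupture φR_n = 0.75×0.6×450×6×234 = 284.3 kN; take 252.7 kN (yield).
Tension yield (gross): A_g = 36×6 = 216 mm². φR_n = 0.90 × 300 × 216 = 58.3 kN.
Governing: min(178.7, 252.7, 58.3) = 58.3 kN → gross-section yield.

58.3 kN (gross-section yield governs)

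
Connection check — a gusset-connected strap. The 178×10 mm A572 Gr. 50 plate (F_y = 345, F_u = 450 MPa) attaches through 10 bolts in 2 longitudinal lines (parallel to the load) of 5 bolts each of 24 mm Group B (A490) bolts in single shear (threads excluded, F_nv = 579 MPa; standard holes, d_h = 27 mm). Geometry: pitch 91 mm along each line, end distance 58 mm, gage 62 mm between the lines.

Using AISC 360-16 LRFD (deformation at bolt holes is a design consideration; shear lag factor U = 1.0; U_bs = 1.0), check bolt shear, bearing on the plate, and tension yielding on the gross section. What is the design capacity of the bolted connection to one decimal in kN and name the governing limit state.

Bolt shear: A_b = π(24)²/4 = 452.39 mm². φR_n = 0.75 × 579 × 452.39 × 10 × 1 = 1964.5 kN.
Bearing (10 mm plate, F_u = 450 MPa): end bolts L_c = 58 − 27/2 = 44.5, R_n = min(1.2×44.5×10×450, 2.4×24×10×450) = 240.3 kN/bolt; interior L_c = 91 − 27 = 64, R_n = 259.2 kN/bolt. φR_n = 0.75 × (2×240.3 + 8×259.2) = 1915.7 kN.
Tension yield (gross): A_g = 178×10 = 1780 mm². φR_n = 0.90 × 345 × 1780 = 552.7 kN.
Governing: min(1964.5, 1915.7, 552.7) = 552.7 kN → gross-section yield.

552.7 kN (gross-section yield governs)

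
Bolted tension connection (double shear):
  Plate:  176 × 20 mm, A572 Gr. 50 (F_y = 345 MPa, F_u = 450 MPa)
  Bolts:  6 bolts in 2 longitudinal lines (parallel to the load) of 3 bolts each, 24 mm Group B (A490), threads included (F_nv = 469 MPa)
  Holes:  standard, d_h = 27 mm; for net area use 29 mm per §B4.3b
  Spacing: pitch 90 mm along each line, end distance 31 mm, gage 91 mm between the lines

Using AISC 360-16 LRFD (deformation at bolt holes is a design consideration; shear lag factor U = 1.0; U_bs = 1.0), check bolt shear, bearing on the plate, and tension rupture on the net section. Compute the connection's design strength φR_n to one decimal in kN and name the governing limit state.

796.5 kN (net-section rupture governs)

Bolt shear: A_b = π(24)²/4 = 452.39 mm². φR_n = 0.75 × 469 × 452.39 × 6 × 2 = 1909.5 kN.
Bearing (20 mm plate, F_u = 450 MPa): end bolts L_c = 31 − 27/2 = 17.5, R_n = min(1.2×17.5×20×450, 2.4×24×20×450) = 189 kN/bolt; interior L_c = 90 − 27 = 63, R_n = 518.4 kN/bolt. φR_n = 0.75 × (2×189 + 4×518.4) = 1838.7 kN.
Tension rupture (net): A_n = (176 − 2×29)×20 = 2360 mm² (U = 1.0, A_e = A_n). φR_n = 0.75 × 450 × 2360 = 796.5 kN.
Governing: min(1909.5, 1838.7, 796.5) = 796.5 kN → net-section rupture.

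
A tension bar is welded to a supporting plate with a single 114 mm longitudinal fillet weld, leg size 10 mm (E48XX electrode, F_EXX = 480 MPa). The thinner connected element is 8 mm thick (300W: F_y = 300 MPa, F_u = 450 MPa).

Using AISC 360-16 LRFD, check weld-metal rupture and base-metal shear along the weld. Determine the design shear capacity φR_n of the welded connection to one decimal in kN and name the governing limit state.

Weld metal: throat = 0.707×10 = 7.07 mm, L = 114 mm. φR_n = 0.75 × 0.6 × 480 × 7.07 × 114 = 174.1 kN.
Base metal shear (8 mm plate): yield φR_n = 1.0×0.6×300×8×114 = 164.2 kN; rupture φR_n = 0.75×0.6×450×8×114 = 184.7 kN; take 164.2 kN (yield).
Governing: min(174.1, 164.2) = 164.2 kN → base-metal shear.

164.2 kN (base-metal shear governs)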